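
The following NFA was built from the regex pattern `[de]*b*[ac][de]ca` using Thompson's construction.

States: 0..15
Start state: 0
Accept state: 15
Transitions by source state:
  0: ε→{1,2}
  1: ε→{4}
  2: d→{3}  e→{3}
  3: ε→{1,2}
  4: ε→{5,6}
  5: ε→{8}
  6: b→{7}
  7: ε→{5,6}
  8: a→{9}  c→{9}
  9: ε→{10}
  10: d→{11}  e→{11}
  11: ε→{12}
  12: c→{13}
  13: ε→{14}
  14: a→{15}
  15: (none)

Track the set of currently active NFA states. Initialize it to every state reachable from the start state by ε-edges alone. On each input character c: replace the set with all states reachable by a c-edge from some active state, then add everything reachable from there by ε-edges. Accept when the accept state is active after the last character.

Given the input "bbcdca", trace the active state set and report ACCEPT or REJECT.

Answer: ACCEPT

Derivation:
start: ε-closure({0}) = {0,1,2,4,5,6,8}
'b' @ 1: {5,6,7,8}
'b' @ 2: {5,6,7,8}
'c' @ 3: {9,10}
'd' @ 4: {11,12}
'c' @ 5: {13,14}
'a' @ 6: {15}  [accepting]
end set {15} — state 15 in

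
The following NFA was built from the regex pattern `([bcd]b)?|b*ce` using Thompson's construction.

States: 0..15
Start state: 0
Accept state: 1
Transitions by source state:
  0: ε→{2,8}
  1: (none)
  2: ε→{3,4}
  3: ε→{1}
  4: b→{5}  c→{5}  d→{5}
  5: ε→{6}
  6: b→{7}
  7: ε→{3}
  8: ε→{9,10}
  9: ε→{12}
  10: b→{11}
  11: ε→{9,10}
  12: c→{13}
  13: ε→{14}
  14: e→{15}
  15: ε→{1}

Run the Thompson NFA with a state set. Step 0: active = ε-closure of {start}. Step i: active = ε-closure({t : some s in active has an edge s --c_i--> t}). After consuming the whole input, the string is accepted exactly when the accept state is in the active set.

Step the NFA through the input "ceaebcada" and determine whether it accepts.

S₀ = ε-closure({0}) = {0,1,2,3,4,8,9,10,12}
'c' @ 1: {5,6,13,14}
'e' @ 2: {1,15}  (accept∈set)
'a' @ 3: {}  — no active states
rest 'ebcada' ignored (set empty)
end set {} — state 1 not in

Answer: REJECT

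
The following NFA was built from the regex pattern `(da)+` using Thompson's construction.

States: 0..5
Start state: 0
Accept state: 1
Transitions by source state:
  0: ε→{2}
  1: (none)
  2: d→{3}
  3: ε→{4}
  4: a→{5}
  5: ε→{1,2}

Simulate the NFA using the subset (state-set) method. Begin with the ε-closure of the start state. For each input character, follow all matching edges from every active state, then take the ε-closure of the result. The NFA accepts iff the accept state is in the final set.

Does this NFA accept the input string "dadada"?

initial (ε-close {0}): {0,2}
'd' @ 1: {3,4}
'a' @ 2: {1,2,5}  [accepting]
'd' @ 3: {3,4}
'a' @ 4: {1,2,5}  [accepting]
'd' @ 5: {3,4}
'a' @ 6: {1,2,5}  [accepting]
final: {1,2,5}; accept 1 in set

Answer: ACCEPT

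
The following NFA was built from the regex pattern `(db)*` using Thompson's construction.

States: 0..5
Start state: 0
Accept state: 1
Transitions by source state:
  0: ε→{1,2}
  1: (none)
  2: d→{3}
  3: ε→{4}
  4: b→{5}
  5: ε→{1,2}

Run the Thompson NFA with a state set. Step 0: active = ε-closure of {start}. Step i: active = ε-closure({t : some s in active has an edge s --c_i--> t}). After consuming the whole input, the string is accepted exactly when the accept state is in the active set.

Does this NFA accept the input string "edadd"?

Answer: REJECT

Derivation:
S₀ = ε-closure({0}) = {0,1,2}
'e' @ 1: {}  — dead — no transitions
rest 'dadd' ignored (set empty)
after full input: {}  (accept=1 not in)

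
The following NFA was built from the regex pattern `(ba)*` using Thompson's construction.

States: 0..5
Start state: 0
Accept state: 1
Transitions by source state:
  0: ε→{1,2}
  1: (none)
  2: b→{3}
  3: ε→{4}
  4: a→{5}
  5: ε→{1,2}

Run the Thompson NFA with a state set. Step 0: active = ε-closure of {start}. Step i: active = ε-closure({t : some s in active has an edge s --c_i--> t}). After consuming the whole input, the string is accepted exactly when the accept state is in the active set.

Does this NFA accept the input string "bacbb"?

initial (ε-close {0}): {0,1,2}
'b' @ 1: {3,4}
'a' @ 2: {1,2,5}  (accept∈set)
'c' @ 3: {}  — no active states
rest 'bb' ignored (set empty)
final: {}; accept 1 not in set

Answer: REJECT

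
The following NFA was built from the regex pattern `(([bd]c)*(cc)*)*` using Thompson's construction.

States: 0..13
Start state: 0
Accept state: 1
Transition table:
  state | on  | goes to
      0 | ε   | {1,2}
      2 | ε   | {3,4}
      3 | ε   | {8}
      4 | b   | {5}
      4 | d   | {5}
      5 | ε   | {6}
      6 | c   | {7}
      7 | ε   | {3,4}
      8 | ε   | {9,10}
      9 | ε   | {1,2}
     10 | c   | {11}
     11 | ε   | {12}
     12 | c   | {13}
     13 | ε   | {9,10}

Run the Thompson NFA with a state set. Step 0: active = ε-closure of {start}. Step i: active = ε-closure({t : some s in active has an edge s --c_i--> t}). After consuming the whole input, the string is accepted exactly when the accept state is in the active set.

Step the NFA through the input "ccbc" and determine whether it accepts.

Answer: ACCEPT

Steps:
S₀ = ε-closure({0}) = {0,1,2,3,4,8,9,10}
'c' @ 1: {11,12}
'c' @ 2: {1,2,3,4,8,9,10,13}  ✓accept
'b' @ 3: {5,6}
'c' @ 4: {1,2,3,4,7,8,9,10}  ✓accept
end set {1,2,3,4,7,8,9,10} — state 1 in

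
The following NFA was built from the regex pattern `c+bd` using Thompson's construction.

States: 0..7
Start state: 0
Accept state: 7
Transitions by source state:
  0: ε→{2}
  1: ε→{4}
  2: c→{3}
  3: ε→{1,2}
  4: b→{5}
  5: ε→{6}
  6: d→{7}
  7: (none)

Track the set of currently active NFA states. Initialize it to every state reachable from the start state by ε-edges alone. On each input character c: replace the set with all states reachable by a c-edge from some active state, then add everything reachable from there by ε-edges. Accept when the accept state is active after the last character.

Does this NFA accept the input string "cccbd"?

Answer: ACCEPT

Trace:
S₀ = ε-closure({0}) = {0,2}
'c' @ 1: {1,2,3,4}
'c' @ 2: {1,2,3,4}
'c' @ 3: {1,2,3,4}
'b' @ 4: {5,6}
'd' @ 5: {7}  ✓accept
end set {7} — state 7 in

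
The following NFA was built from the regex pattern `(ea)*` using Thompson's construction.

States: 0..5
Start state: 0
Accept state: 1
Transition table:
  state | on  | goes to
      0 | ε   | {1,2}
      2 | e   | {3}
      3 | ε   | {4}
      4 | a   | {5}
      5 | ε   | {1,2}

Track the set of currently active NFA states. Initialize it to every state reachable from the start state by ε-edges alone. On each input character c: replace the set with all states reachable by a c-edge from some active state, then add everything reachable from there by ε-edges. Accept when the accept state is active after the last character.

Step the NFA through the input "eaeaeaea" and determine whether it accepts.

Answer: ACCEPT

Derivation:
S₀ = ε-closure({0}) = {0,1,2}
'e' @ 1: {3,4}
'a' @ 2: {1,2,5}  ✓accept
'e' @ 3: {3,4}
'a' @ 4: {1,2,5}  ✓accept
'e' @ 5: {3,4}
'a' @ 6: {1,2,5}  ✓accept
'e' @ 7: {3,4}
'a' @ 8: {1,2,5}  ✓accept
after full input: {1,2,5}  (accept=1 in)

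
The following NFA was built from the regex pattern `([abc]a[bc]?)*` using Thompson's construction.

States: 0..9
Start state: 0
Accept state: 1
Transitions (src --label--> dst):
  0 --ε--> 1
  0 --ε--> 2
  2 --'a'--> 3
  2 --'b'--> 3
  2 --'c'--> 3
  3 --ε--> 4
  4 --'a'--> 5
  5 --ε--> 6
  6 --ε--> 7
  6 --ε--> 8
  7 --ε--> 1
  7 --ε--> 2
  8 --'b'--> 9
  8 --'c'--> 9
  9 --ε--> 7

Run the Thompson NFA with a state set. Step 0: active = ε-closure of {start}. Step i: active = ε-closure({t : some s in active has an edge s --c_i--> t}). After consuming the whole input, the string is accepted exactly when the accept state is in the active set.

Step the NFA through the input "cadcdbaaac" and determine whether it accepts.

initial (ε-close {0}): {0,1,2}
'c' @ 1: {3,4}
'a' @ 2: {1,2,5,6,7,8}  [accepting]
'd' @ 3: {}  — dead — no transitions
rest 'cdbaaac' ignored (set empty)
end set {} — state 1 not in

Answer: REJECT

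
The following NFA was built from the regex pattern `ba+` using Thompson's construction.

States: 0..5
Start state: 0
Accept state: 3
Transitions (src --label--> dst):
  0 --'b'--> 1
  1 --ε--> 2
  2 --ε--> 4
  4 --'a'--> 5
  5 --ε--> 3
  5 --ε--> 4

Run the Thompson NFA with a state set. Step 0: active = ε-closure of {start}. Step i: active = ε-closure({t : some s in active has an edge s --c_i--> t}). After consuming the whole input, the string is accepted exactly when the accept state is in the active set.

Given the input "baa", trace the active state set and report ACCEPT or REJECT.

Answer: ACCEPT

Trace:
S₀ = ε-closure({0}) = {0}
'b' @ 1: {1,2,4}
'a' @ 2: {3,4,5}  [accepting]
'a' @ 3: {3,4,5}  [accepting]
after full input: {3,4,5}  (accept=3 in)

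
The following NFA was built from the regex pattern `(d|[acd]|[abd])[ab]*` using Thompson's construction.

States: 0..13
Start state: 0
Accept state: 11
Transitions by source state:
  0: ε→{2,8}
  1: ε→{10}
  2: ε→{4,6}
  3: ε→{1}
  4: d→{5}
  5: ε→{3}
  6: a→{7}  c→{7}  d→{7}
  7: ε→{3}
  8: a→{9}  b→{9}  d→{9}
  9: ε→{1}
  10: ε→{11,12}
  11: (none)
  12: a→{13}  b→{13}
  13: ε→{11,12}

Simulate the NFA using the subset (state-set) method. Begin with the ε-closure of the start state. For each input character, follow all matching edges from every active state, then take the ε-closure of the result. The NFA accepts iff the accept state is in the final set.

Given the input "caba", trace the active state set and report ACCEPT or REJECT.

Answer: ACCEPT

Trace:
start: ε-closure({0}) = {0,2,4,6,8}
'c' @ 1: {1,3,7,10,11,12}  ✓accept
'a' @ 2: {11,12,13}  ✓accept
'b' @ 3: {11,12,13}  ✓accept
'a' @ 4: {11,12,13}  ✓accept
final: {11,12,13}; accept 11 in set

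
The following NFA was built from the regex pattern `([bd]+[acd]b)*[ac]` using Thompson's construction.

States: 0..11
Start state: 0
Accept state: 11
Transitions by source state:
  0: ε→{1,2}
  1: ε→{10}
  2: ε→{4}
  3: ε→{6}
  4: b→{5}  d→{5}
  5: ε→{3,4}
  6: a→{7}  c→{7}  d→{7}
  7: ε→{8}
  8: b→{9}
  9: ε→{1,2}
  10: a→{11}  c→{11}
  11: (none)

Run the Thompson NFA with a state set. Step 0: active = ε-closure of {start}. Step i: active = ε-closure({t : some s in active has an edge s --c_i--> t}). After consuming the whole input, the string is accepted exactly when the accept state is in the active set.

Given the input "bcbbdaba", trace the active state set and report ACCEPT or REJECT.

initial (ε-close {0}): {0,1,2,4,10}
'b' @ 1: {3,4,5,6}
'c' @ 2: {7,8}
'b' @ 3: {1,2,4,9,10}
'b' @ 4: {3,4,5,6}
'd' @ 5: {3,4,5,6,7,8}
'a' @ 6: {7,8}
'b' @ 7: {1,2,4,9,10}
'a' @ 8: {11}  ✓accept
end set {11} — state 11 in

Answer: ACCEPT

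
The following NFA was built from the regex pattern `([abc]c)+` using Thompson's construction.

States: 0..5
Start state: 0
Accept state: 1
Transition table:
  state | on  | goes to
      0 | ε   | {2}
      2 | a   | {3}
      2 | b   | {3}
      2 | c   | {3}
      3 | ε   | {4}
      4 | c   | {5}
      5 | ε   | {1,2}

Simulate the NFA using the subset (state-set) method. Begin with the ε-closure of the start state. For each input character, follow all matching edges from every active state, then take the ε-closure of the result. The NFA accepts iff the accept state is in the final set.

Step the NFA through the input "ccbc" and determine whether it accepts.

Answer: ACCEPT

Steps:
initial (ε-close {0}): {0,2}
'c' @ 1: {3,4}
'c' @ 2: {1,2,5}  ✓accept
'b' @ 3: {3,4}
'c' @ 4: {1,2,5}  ✓accept
end set {1,2,5} — state 1 in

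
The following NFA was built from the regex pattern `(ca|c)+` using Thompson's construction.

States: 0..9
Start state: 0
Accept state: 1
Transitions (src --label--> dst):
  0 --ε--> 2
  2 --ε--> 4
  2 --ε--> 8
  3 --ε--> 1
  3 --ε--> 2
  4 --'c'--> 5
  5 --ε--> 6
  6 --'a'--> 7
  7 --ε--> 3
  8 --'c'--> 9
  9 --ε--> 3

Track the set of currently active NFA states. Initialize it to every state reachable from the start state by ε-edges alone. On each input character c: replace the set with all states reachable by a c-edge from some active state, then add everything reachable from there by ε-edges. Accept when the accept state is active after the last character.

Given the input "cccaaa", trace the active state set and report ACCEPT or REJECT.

initial (ε-close {0}): {0,2,4,8}
'c' @ 1: {1,2,3,4,5,6,8,9}  ✓accept
'c' @ 2: {1,2,3,4,5,6,8,9}  ✓accept
'c' @ 3: {1,2,3,4,5,6,8,9}  ✓accept
'a' @ 4: {1,2,3,4,7,8}  ✓accept
'a' @ 5: {}  — no active states
rest 'a' ignored (set empty)
final: {}; accept 1 not in set

Answer: REJECT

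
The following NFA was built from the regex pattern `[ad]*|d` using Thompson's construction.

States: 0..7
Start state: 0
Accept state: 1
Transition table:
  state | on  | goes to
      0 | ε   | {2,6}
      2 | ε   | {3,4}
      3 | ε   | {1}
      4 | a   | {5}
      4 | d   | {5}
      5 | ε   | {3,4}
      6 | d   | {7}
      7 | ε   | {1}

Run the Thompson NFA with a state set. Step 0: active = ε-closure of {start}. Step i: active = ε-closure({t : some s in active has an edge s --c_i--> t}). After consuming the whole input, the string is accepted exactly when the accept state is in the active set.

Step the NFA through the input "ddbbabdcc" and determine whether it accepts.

start: ε-closure({0}) = {0,1,2,3,4,6}
'd' @ 1: {1,3,4,5,7}  ✓accept
'd' @ 2: {1,3,4,5}  ✓accept
'b' @ 3: {}  — state set empty
rest 'babdcc' ignored (set empty)
after full input: {}  (accept=1 not in)

Answer: REJECT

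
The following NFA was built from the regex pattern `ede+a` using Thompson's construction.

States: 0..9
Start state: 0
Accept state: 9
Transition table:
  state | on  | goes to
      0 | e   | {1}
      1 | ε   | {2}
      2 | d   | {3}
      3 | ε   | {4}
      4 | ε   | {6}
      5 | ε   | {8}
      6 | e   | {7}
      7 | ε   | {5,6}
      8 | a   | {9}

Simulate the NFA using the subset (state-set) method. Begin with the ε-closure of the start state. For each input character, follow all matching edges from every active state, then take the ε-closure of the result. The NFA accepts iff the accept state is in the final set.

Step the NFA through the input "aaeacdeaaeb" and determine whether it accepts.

Answer: REJECT

Trace:
start: ε-closure({0}) = {0}
'a' @ 1: {}  — state set empty
rest 'aeacdeaaeb' ignored (set empty)
after full input: {}  (accept=9 not in)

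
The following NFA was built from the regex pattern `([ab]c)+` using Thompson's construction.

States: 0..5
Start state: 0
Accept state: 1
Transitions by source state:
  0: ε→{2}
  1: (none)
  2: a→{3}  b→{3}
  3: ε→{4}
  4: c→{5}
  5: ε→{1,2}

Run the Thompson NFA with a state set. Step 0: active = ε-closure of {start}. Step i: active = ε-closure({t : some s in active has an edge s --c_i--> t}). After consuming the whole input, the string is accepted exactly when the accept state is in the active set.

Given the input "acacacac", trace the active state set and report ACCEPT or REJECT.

Answer: ACCEPT

Derivation:
S₀ = ε-closure({0}) = {0,2}
'a' @ 1: {3,4}
'c' @ 2: {1,2,5}  ✓accept
'a' @ 3: {3,4}
'c' @ 4: {1,2,5}  ✓accept
'a' @ 5: {3,4}
'c' @ 6: {1,2,5}  ✓accept
'a' @ 7: {3,4}
'c' @ 8: {1,2,5}  ✓accept
final: {1,2,5}; accept 1 in set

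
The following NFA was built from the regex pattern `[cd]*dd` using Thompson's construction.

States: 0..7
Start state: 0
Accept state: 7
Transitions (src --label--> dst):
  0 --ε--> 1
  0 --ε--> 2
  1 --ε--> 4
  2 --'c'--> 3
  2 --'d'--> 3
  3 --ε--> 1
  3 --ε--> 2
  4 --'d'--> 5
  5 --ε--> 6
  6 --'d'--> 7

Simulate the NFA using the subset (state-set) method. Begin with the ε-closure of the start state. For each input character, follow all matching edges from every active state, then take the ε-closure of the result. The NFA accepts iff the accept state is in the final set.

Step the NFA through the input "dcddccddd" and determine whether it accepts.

initial (ε-close {0}): {0,1,2,4}
'd' @ 1: {1,2,3,4,5,6}
'c' @ 2: {1,2,3,4}
'd' @ 3: {1,2,3,4,5,6}
'd' @ 4: {1,2,3,4,5,6,7}  (accept∈set)
'c' @ 5: {1,2,3,4}
'c' @ 6: {1,2,3,4}
'd' @ 7: {1,2,3,4,5,6}
'd' @ 8: {1,2,3,4,5,6,7}  (accept∈set)
'd' @ 9: {1,2,3,4,5,6,7}  (accept∈set)
final: {1,2,3,4,5,6,7}; accept 7 in set

Answer: ACCEPT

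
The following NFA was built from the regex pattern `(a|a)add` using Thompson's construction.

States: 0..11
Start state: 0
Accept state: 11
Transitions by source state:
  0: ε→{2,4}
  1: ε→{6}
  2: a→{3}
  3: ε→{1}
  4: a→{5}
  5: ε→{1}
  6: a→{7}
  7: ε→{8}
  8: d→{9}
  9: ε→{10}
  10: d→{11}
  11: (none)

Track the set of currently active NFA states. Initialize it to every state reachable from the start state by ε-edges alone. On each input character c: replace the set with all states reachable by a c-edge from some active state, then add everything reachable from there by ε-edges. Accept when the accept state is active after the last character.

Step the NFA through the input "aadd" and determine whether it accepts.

start: ε-closure({0}) = {0,2,4}
'a' @ 1: {1,3,5,6}
'a' @ 2: {7,8}
'd' @ 3: {9,10}
'd' @ 4: {11}  [accepting]
after full input: {11}  (accept=11 in)

Answer: ACCEPT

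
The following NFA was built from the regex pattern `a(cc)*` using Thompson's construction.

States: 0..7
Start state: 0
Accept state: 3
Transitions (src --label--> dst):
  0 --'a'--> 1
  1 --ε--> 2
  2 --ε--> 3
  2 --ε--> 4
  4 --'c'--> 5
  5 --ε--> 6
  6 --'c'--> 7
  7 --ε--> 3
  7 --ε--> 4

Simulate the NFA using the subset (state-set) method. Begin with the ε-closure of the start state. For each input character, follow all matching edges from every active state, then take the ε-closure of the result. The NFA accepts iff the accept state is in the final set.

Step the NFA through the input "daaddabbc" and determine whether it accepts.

Answer: REJECT

Steps:
start: ε-closure({0}) = {0}
'd' @ 1: {}  — dead — no transitions
rest 'aaddabbc' ignored (set empty)
after full input: {}  (accept=3 not in)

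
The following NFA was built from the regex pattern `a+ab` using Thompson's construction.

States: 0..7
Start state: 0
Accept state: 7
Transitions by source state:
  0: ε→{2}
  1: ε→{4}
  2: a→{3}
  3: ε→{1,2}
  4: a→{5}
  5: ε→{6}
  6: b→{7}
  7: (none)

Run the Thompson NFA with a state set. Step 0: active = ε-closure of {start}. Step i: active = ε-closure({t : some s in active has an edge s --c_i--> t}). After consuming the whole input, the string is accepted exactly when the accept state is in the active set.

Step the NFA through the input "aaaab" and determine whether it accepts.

Answer: ACCEPT

Derivation:
initial (ε-close {0}): {0,2}
'a' @ 1: {1,2,3,4}
'a' @ 2: {1,2,3,4,5,6}
'a' @ 3: {1,2,3,4,5,6}
'a' @ 4: {1,2,3,4,5,6}
'b' @ 5: {7}  (accept∈set)
final: {7}; accept 7 in set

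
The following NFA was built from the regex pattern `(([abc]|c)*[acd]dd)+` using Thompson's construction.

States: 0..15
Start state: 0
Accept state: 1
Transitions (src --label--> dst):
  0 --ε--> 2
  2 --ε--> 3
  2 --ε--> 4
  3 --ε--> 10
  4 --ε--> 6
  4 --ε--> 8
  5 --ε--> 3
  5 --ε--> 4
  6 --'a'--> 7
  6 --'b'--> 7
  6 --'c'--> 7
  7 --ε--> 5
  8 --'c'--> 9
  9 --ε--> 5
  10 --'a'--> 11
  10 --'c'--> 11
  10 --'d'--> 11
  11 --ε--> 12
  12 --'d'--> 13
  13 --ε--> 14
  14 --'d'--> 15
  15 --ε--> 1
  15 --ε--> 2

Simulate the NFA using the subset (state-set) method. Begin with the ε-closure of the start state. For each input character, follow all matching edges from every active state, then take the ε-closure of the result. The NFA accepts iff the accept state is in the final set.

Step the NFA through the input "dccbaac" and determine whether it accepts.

Answer: REJECT

Steps:
start: ε-closure({0}) = {0,2,3,4,6,8,10}
'd' @ 1: {11,12}
'c' @ 2: {}  — state set empty
rest 'cbaac' ignored (set empty)
final: {}; accept 1 not in set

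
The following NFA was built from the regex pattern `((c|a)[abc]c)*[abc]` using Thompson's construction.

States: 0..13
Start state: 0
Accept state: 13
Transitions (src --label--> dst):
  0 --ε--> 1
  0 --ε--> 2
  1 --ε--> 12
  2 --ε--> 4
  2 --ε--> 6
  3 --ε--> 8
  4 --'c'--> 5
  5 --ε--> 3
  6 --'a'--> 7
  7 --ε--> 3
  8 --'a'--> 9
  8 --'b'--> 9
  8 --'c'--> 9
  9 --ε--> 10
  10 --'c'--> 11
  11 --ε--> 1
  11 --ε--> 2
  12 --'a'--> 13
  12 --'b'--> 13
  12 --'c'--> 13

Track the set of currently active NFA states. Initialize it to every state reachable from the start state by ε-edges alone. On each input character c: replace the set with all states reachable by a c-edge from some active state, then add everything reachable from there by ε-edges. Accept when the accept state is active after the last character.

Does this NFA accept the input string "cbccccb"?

Answer: ACCEPT

Derivation:
initial (ε-close {0}): {0,1,2,4,6,12}
'c' @ 1: {3,5,8,13}  (accept∈set)
'b' @ 2: {9,10}
'c' @ 3: {1,2,4,6,11,12}
'c' @ 4: {3,5,8,13}  (accept∈set)
'c' @ 5: {9,10}
'c' @ 6: {1,2,4,6,11,12}
'b' @ 7: {13}  (accept∈set)
after full input: {13}  (accept=13 in)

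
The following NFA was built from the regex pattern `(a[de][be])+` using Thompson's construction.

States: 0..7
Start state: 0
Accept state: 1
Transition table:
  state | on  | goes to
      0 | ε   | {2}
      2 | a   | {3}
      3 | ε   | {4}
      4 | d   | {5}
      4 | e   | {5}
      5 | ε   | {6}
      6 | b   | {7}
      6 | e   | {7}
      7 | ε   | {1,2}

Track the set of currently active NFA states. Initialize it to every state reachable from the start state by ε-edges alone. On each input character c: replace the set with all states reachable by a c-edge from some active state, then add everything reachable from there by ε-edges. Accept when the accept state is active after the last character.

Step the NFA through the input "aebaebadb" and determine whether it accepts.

S₀ = ε-closure({0}) = {0,2}
'a' @ 1: {3,4}
'e' @ 2: {5,6}
'b' @ 3: {1,2,7}  (accept∈set)
'a' @ 4: {3,4}
'e' @ 5: {5,6}
'b' @ 6: {1,2,7}  (accept∈set)
'a' @ 7: {3,4}
'd' @ 8: {5,6}
'b' @ 9: {1,2,7}  (accept∈set)
final: {1,2,7}; accept 1 in set

Answer: ACCEPT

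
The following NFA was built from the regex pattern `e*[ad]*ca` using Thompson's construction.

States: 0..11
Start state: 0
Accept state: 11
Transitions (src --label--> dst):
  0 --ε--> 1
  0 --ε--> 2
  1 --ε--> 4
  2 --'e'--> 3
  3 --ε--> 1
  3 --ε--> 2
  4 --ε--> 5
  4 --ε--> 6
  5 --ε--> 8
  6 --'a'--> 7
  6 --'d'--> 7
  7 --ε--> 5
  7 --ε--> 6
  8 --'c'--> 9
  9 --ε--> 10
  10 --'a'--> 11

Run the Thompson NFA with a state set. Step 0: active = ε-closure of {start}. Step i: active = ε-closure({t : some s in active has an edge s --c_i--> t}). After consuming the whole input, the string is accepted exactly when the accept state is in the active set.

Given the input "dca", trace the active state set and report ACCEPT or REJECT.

S₀ = ε-closure({0}) = {0,1,2,4,5,6,8}
'd' @ 1: {5,6,7,8}
'c' @ 2: {9,10}
'a' @ 3: {11}  (accept∈set)
end set {11} — state 11 in

Answer: ACCEPT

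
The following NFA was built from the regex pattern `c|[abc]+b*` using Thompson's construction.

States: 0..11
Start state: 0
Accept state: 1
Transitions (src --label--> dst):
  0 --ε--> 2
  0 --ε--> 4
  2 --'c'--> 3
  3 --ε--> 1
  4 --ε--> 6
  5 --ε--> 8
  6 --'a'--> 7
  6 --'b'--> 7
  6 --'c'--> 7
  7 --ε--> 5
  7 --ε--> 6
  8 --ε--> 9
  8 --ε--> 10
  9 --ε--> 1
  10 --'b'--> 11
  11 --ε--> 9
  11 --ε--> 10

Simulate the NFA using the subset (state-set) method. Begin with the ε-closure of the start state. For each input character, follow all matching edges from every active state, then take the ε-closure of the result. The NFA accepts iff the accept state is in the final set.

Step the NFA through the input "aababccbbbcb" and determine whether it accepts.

Answer: ACCEPT

Steps:
start: ε-closure({0}) = {0,2,4,6}
'a' @ 1: {1,5,6,7,8,9,10}  (accept∈set)
'a' @ 2: {1,5,6,7,8,9,10}  (accept∈set)
'b' @ 3: {1,5,6,7,8,9,10,11}  (accept∈set)
'a' @ 4: {1,5,6,7,8,9,10}  (accept∈set)
'b' @ 5: {1,5,6,7,8,9,10,11}  (accept∈set)
'c' @ 6: {1,5,6,7,8,9,10}  (accept∈set)
'c' @ 7: {1,5,6,7,8,9,10}  (accept∈set)
'b' @ 8: {1,5,6,7,8,9,10,11}  (accept∈set)
'b' @ 9: {1,5,6,7,8,9,10,11}  (accept∈set)
'b' @ 10: {1,5,6,7,8,9,10,11}  (accept∈set)
'c' @ 11: {1,5,6,7,8,9,10}  (accept∈set)
'b' @ 12: {1,5,6,7,8,9,10,11}  (accept∈set)
end set {1,5,6,7,8,9,10,11} — state 1 in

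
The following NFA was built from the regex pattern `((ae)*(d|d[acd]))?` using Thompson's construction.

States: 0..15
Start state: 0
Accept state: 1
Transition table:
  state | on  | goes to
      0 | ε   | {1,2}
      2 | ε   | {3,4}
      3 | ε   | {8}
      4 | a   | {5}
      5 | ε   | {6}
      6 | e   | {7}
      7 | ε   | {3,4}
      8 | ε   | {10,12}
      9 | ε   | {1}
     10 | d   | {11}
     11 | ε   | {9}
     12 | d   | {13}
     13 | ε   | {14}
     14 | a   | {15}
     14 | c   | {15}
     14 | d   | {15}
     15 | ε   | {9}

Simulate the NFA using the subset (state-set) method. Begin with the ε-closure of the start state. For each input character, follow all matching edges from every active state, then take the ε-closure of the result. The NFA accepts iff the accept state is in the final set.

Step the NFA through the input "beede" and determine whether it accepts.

S₀ = ε-closure({0}) = {0,1,2,3,4,8,10,12}
'b' @ 1: {}  — state set empty
rest 'eede' ignored (set empty)
final: {}; accept 1 not in set

Answer: REJECT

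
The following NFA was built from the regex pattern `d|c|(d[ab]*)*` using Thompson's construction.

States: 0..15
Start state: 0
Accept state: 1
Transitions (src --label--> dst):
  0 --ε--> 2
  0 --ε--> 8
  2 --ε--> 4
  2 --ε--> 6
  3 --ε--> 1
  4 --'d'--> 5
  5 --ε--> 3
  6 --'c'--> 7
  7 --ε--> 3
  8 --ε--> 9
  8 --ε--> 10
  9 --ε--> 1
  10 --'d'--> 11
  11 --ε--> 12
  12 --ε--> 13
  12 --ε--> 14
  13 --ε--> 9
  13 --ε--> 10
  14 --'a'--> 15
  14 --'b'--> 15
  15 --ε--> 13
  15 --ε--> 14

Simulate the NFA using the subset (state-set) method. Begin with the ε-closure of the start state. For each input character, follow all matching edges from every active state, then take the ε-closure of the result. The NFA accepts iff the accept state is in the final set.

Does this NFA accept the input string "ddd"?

initial (ε-close {0}): {0,1,2,4,6,8,9,10}
'd' @ 1: {1,3,5,9,10,11,12,13,14}  ✓accept
'd' @ 2: {1,9,10,11,12,13,14}  ✓accept
'd' @ 3: {1,9,10,11,12,13,14}  ✓accept
final: {1,9,10,11,12,13,14}; accept 1 in set

Answer: ACCEPT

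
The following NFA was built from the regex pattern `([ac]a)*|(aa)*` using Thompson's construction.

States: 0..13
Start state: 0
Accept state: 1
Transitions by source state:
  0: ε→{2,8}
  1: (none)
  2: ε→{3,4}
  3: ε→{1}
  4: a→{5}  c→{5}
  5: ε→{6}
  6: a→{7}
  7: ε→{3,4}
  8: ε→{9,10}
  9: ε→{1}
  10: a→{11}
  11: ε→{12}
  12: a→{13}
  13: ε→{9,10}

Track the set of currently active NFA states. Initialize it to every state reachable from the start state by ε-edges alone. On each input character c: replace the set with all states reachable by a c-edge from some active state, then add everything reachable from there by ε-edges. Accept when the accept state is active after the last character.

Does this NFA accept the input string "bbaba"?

Answer: REJECT

Derivation:
S₀ = ε-closure({0}) = {0,1,2,3,4,8,9,10}
'b' @ 1: {}  — dead — no transitions
rest 'baba' ignored (set empty)
final: {}; accept 1 not in set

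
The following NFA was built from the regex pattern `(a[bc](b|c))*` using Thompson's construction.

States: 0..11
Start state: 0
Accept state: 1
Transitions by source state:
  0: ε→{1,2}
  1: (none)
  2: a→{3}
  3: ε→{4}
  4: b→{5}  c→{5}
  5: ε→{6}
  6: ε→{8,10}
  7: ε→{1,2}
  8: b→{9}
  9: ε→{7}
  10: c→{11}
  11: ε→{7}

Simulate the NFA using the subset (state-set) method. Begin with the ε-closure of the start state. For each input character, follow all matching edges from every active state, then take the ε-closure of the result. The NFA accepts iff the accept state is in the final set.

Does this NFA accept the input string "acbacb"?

S₀ = ε-closure({0}) = {0,1,2}
'a' @ 1: {3,4}
'c' @ 2: {5,6,8,10}
'b' @ 3: {1,2,7,9}  ✓accept
'a' @ 4: {3,4}
'c' @ 5: {5,6,8,10}
'b' @ 6: {1,2,7,9}  ✓accept
after full input: {1,2,7,9}  (accept=1 in)

Answer: ACCEPT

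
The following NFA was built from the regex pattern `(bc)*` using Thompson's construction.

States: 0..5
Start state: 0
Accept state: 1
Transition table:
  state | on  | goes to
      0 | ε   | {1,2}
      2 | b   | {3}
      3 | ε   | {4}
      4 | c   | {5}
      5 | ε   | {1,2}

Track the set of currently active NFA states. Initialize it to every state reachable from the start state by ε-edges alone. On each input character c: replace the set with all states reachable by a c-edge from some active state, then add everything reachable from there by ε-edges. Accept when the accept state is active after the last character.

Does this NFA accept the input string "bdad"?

Answer: REJECT

Derivation:
initial (ε-close {0}): {0,1,2}
'b' @ 1: {3,4}
'd' @ 2: {}  — state set empty
rest 'ad' ignored (set empty)
final: {}; accept 1 not in set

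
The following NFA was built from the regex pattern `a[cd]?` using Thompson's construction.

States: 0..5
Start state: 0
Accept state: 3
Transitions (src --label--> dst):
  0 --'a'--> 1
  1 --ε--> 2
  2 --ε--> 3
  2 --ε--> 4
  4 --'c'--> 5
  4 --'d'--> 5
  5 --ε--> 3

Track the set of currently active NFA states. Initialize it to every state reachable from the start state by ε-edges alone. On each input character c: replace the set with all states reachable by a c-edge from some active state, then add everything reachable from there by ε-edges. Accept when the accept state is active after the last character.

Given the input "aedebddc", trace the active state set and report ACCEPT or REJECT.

start: ε-closure({0}) = {0}
'a' @ 1: {1,2,3,4}  (accept∈set)
'e' @ 2: {}  — dead — no transitions
rest 'debddc' ignored (set empty)
end set {} — state 3 not in

Answer: REJECT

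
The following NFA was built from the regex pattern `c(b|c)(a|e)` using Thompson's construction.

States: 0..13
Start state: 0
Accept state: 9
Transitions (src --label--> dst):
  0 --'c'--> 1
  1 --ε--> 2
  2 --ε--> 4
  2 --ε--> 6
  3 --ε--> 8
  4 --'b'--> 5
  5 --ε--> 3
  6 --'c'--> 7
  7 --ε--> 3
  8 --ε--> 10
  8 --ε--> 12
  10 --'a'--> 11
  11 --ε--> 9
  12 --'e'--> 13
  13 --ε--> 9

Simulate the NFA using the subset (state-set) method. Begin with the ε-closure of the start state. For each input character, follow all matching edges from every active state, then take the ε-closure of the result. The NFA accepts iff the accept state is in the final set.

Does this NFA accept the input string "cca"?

Answer: ACCEPT

Derivation:
initial (ε-close {0}): {0}
'c' @ 1: {1,2,4,6}
'c' @ 2: {3,7,8,10,12}
'a' @ 3: {9,11}  [accepting]
after full input: {9,11}  (accept=9 in)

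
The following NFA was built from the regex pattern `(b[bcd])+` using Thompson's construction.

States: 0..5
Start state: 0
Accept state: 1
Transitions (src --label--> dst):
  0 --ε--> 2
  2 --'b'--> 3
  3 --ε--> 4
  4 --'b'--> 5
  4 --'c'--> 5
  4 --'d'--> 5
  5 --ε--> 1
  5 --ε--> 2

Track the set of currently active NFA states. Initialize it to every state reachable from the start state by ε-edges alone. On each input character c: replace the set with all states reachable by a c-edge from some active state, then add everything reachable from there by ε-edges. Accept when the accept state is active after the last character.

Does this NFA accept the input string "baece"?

start: ε-closure({0}) = {0,2}
'b' @ 1: {3,4}
'a' @ 2: {}  — dead — no transitions
rest 'ece' ignored (set empty)
after full input: {}  (accept=1 not in)

Answer: REJECT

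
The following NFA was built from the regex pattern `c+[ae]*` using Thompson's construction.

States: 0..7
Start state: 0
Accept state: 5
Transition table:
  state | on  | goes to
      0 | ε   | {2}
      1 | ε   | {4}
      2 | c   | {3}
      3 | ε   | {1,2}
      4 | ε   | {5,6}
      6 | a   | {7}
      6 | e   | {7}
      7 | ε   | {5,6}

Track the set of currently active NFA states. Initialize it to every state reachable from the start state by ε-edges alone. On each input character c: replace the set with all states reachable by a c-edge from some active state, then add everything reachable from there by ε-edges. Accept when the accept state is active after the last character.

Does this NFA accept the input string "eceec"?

initial (ε-close {0}): {0,2}
'e' @ 1: {}  — no active states
rest 'ceec' ignored (set empty)
end set {} — state 5 not in

Answer: REJECT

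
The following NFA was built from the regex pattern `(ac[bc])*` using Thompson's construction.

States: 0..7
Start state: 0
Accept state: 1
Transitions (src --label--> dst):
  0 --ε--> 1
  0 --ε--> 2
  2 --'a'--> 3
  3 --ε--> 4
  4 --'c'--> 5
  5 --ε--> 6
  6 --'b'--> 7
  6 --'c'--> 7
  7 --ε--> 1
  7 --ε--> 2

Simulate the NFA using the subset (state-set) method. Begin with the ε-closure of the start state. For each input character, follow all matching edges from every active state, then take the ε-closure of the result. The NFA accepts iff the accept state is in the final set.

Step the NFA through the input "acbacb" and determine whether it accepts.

Answer: ACCEPT

Steps:
S₀ = ε-closure({0}) = {0,1,2}
'a' @ 1: {3,4}
'c' @ 2: {5,6}
'b' @ 3: {1,2,7}  [accepting]
'a' @ 4: {3,4}
'c' @ 5: {5,6}
'b' @ 6: {1,2,7}  [accepting]
final: {1,2,7}; accept 1 in set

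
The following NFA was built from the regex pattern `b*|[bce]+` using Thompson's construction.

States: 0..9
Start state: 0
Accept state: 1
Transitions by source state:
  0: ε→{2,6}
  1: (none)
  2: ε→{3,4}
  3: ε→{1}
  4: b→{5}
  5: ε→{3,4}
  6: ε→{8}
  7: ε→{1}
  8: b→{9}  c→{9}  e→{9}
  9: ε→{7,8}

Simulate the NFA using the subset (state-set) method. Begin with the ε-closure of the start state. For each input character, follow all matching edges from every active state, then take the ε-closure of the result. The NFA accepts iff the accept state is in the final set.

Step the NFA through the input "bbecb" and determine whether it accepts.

S₀ = ε-closure({0}) = {0,1,2,3,4,6,8}
'b' @ 1: {1,3,4,5,7,8,9}  ✓accept
'b' @ 2: {1,3,4,5,7,8,9}  ✓accept
'e' @ 3: {1,7,8,9}  ✓accept
'c' @ 4: {1,7,8,9}  ✓accept
'b' @ 5: {1,7,8,9}  ✓accept
final: {1,7,8,9}; accept 1 in set

Answer: ACCEPT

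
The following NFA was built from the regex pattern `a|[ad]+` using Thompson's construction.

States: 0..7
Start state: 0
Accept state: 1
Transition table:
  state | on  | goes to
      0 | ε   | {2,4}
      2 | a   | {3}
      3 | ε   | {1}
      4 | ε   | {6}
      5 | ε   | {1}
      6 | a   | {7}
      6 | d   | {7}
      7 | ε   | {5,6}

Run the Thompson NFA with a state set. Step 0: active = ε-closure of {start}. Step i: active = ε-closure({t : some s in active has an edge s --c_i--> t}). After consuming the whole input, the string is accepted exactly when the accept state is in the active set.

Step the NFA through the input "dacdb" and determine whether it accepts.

Answer: REJECT

Derivation:
initial (ε-close {0}): {0,2,4,6}
'd' @ 1: {1,5,6,7}  ✓accept
'a' @ 2: {1,5,6,7}  ✓accept
'c' @ 3: {}  — no active states
rest 'db' ignored (set empty)
end set {} — state 1 not in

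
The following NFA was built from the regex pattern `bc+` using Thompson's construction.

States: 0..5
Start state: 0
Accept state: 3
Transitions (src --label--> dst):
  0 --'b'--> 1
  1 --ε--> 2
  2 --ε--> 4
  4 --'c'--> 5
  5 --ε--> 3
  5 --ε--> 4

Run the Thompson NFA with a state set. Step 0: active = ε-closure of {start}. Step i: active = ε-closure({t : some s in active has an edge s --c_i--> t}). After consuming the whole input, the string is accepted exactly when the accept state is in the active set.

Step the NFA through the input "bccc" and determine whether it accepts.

Answer: ACCEPT

Trace:
initial (ε-close {0}): {0}
'b' @ 1: {1,2,4}
'c' @ 2: {3,4,5}  [accepting]
'c' @ 3: {3,4,5}  [accepting]
'c' @ 4: {3,4,5}  [accepting]
after full input: {3,4,5}  (accept=3 in)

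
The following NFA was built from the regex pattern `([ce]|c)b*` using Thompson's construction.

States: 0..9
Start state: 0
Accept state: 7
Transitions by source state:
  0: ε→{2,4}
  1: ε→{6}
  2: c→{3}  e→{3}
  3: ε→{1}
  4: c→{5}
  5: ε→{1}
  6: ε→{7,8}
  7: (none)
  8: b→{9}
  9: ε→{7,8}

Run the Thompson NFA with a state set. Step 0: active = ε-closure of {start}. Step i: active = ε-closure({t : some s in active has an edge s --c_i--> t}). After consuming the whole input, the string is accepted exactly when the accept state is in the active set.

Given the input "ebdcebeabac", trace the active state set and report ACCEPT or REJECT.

Answer: REJECT

Derivation:
S₀ = ε-closure({0}) = {0,2,4}
'e' @ 1: {1,3,6,7,8}  (accept∈set)
'b' @ 2: {7,8,9}  (accept∈set)
'd' @ 3: {}  — dead — no transitions
rest 'cebeabac' ignored (set empty)
after full input: {}  (accept=7 not in)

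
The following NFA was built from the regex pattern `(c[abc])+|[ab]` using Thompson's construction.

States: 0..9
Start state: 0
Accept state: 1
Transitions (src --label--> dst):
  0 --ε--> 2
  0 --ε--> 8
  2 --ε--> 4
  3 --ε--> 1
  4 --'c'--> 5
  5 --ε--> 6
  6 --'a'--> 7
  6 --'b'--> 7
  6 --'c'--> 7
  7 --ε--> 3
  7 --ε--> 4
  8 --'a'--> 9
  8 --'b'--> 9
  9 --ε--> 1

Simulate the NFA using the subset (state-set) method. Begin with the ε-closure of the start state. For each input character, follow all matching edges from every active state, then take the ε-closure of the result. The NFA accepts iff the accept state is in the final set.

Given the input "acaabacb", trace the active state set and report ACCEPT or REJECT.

start: ε-closure({0}) = {0,2,4,8}
'a' @ 1: {1,9}  (accept∈set)
'c' @ 2: {}  — no active states
rest 'aabacb' ignored (set empty)
after full input: {}  (accept=1 not in)

Answer: REJECT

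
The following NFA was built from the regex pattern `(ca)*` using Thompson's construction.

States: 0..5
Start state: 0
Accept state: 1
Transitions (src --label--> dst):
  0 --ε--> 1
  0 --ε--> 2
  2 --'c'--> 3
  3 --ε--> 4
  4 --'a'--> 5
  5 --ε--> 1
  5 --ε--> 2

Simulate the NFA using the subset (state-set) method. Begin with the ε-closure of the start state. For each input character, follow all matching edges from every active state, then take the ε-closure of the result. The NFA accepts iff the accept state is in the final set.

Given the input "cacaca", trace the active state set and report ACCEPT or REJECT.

initial (ε-close {0}): {0,1,2}
'c' @ 1: {3,4}
'a' @ 2: {1,2,5}  (accept∈set)
'c' @ 3: {3,4}
'a' @ 4: {1,2,5}  (accept∈set)
'c' @ 5: {3,4}
'a' @ 6: {1,2,5}  (accept∈set)
final: {1,2,5}; accept 1 in set

Answer: ACCEPT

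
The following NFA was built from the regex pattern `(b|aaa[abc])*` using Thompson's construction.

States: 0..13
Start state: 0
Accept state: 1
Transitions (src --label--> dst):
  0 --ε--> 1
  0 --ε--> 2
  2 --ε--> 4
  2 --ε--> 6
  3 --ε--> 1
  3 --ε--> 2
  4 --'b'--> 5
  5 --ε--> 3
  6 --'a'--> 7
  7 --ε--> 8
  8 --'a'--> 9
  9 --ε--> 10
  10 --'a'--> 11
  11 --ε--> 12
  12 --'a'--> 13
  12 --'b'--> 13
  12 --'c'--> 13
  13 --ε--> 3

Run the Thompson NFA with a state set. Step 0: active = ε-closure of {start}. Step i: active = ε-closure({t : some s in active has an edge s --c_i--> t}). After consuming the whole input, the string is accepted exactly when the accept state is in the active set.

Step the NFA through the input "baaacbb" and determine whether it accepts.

S₀ = ε-closure({0}) = {0,1,2,4,6}
'b' @ 1: {1,2,3,4,5,6}  [accepting]
'a' @ 2: {7,8}
'a' @ 3: {9,10}
'a' @ 4: {11,12}
'c' @ 5: {1,2,3,4,6,13}  [accepting]
'b' @ 6: {1,2,3,4,5,6}  [accepting]
'b' @ 7: {1,2,3,4,5,6}  [accepting]
after full input: {1,2,3,4,5,6}  (accept=1 in)

Answer: ACCEPT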